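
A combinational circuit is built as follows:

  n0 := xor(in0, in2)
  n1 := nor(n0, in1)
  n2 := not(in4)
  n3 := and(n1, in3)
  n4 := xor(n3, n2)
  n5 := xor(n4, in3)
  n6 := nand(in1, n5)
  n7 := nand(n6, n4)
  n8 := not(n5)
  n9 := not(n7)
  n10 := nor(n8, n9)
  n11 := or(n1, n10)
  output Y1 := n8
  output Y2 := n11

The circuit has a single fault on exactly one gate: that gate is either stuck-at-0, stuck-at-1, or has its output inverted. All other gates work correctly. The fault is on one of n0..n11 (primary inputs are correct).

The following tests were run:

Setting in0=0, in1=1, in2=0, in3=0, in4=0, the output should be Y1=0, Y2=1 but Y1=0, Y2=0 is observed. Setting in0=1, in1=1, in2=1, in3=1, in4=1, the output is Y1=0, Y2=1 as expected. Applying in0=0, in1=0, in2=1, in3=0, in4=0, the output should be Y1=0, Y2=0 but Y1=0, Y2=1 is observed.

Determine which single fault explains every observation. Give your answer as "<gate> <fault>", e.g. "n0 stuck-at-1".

Fault-free values for test 1 (in0=0, in1=1, in2=0, in3=0, in4=0): n0=0, n1=0, n2=1, n3=0, n4=1, n5=1, n6=0, n7=1, n8=0, n9=0, n10=1, n11=1, giving Y1=0, Y2=1. Observed Y1=0, Y2=0.
Test 1: faults giving observed Y1=0, Y2=0 are {n6 stuck-at-1, n6 inverted output, n7 stuck-at-0, n7 inverted output, n9 stuck-at-1, n9 inverted output, n10 stuck-at-0, n10 inverted output, n11 stuck-at-0, n11 inverted output}.
Test 2 (in0=1, in1=1, in2=1, in3=1, in4=1): fault-free n0=0, n1=0, n2=0, n3=0, n4=0, n5=1, n6=0, n7=1, n8=0, n9=0, n10=1, n11=1 → Y1=0, Y2=1; observed Y1=0, Y2=1. Eliminates n7 stuck-at-0, n7 inverted output, n9 stuck-at-1, n9 inverted output, n10 stuck-at-0, n10 inverted output, n11 stuck-at-0, n11 inverted output.
Test 3 (in0=0, in1=0, in2=1, in3=0, in4=0): fault-free n0=1, n1=0, n2=1, n3=0, n4=1, n5=1, n6=1, n7=0, n8=0, n9=1, n10=0, n11=0 → Y1=0, Y2=0; observed Y1=0, Y2=1. Eliminates n6 stuck-at-1.
Only n6 inverted output is consistent with every test.

n6 inverted output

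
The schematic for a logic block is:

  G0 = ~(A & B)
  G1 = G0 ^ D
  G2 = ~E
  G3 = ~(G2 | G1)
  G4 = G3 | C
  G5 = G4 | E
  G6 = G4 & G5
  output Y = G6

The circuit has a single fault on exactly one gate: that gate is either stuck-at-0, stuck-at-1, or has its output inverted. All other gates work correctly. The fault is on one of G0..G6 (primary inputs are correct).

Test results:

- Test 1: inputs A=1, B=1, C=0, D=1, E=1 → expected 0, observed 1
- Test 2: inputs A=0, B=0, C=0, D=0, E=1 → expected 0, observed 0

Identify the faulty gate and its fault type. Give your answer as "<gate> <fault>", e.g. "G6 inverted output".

G0 stuck-at-1

Fault-free values for test 1 (A=1, B=1, C=0, D=1, E=1): G0=0, G1=1, G2=0, G3=0, G4=0, G5=1, G6=0, giving Y=0. Observed 1.
Test 1: faults giving observed 1 are {G0 stuck-at-1, G0 inverted output, G1 stuck-at-0, G1 inverted output, G3 stuck-at-1, G3 inverted output, G4 stuck-at-1, G4 inverted output, G6 stuck-at-1, G6 inverted output}.
Test 2 (A=0, B=0, C=0, D=0, E=1): fault-free G0=1, G1=1, G2=0, G3=0, G4=0, G5=1, G6=0 → 0; observed 0. Eliminates G0 inverted output, G1 stuck-at-0, G1 inverted output, G3 stuck-at-1, G3 inverted output, G4 stuck-at-1, G4 inverted output, G6 stuck-at-1, G6 inverted output.
Only G0 stuck-at-1 is consistent with every test.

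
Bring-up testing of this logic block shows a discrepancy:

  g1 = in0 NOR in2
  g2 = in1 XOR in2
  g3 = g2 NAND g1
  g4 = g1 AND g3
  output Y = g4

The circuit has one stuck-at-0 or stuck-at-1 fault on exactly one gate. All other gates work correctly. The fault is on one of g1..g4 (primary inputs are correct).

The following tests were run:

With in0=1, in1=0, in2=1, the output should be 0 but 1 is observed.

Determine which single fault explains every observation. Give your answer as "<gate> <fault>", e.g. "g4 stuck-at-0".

Fault-free values for test 1 (in0=1, in1=0, in2=1): g1=0, g2=1, g3=1, g4=0, giving Y=0. Observed 1.
Test 1: faults giving observed 1 are {g4 stuck-at-1}.
Only g4 stuck-at-1 is consistent with every test.

g4 stuck-at-1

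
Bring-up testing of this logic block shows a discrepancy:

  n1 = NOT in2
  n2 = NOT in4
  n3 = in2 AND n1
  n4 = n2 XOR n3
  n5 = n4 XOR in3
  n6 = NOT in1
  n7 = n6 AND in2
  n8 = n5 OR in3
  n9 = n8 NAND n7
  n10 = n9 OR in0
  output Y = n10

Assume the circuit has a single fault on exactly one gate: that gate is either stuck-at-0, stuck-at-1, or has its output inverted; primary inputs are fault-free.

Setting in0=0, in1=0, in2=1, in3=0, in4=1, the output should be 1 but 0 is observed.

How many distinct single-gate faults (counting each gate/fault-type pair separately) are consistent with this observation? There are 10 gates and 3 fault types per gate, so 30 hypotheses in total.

16

Fault-free: n1=0, n2=0, n3=0, n4=0, n5=0, n6=1, n7=1, n8=0, n9=1, n10=1 → 1. Observed 0.
  n1: stuck-at-1, inverted output ✓; others ✗
  n2: stuck-at-1, inverted output ✓; others ✗
  n3: stuck-at-1, inverted output ✓; others ✗
  n4: stuck-at-1, inverted output ✓; others ✗
  n5: stuck-at-1, inverted output ✓; others ✗
  n6: none of the 3 fault types match ✗
  n7: none of the 3 fault types match ✗
  n8: stuck-at-1, inverted output ✓; others ✗
  n9: stuck-at-0, inverted output ✓; others ✗
  n10: stuck-at-0, inverted output ✓; others ✗
Consistent faults: {n1 stuck-at-1, n1 inverted output, n2 stuck-at-1, n2 inverted output, n3 stuck-at-1, n3 inverted output, n4 stuck-at-1, n4 inverted output, n5 stuck-at-1, n5 inverted output, n8 stuck-at-1, n8 inverted output, n9 stuck-at-0, n9 inverted output, n10 stuck-at-0, n10 inverted output} — 16 in all.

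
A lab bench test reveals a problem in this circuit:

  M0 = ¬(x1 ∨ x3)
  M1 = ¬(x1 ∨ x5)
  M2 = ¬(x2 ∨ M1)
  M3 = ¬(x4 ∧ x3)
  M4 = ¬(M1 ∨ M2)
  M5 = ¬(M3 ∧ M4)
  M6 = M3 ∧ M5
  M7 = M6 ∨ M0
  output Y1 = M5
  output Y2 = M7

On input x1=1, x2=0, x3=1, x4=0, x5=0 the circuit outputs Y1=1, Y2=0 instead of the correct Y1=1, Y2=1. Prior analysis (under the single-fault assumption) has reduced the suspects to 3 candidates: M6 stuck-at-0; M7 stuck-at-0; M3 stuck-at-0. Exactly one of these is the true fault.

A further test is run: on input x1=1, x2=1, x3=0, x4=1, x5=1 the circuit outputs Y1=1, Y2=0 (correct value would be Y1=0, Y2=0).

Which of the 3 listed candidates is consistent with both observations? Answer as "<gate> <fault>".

M3 stuck-at-0

Evaluate each candidate on input x1=1, x2=1, x3=0, x4=1, x5=1:
  M6 stuck-at-0: M0=0, M1=0, M2=0, M3=1, M4=1, M5=0, M6=0 [stuck-at-0], M7=0 → Y1=0, Y2=0 — eliminated
  M7 stuck-at-0: M0=0, M1=0, M2=0, M3=1, M4=1, M5=0, M6=0, M7=0 [stuck-at-0] → Y1=0, Y2=0 — eliminated
  M3 stuck-at-0: M0=0, M1=0, M2=0, M3=0 [stuck-at-0], M4=1, M5=1, M6=0, M7=0 → Y1=1, Y2=0 — matches
Only M3 stuck-at-0 reproduces the observed Y1=1, Y2=0.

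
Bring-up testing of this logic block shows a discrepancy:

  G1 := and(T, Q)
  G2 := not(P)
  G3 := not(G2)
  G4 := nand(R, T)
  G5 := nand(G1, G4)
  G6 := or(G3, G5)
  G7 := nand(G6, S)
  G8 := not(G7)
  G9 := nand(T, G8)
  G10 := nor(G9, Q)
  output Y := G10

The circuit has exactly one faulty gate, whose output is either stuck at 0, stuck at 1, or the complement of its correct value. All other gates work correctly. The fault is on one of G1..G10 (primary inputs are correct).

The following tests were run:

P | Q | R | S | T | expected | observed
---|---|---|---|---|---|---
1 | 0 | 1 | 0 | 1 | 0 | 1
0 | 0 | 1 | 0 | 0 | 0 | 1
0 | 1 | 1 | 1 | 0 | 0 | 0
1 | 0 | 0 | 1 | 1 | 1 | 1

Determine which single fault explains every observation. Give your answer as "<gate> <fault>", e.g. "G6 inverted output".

Fault-free values for test 1 (P=1, Q=0, R=1, S=0, T=1): G1=0, G2=0, G3=1, G4=0, G5=1, G6=1, G7=1, G8=0, G9=1, G10=0, giving Y=0. Observed 1.
Test 1: faults giving observed 1 are {G7 stuck-at-0, G7 inverted output, G8 stuck-at-1, G8 inverted output, G9 stuck-at-0, G9 inverted output, G10 stuck-at-1, G10 inverted output}.
Test 2 (P=0, Q=0, R=1, S=0, T=0): fault-free G1=0, G2=1, G3=0, G4=1, G5=1, G6=1, G7=1, G8=0, G9=1, G10=0 → 0; observed 1. Eliminates G7 stuck-at-0, G7 inverted output, G8 stuck-at-1, G8 inverted output.
Test 3 (P=0, Q=1, R=1, S=1, T=0): fault-free G1=0, G2=1, G3=0, G4=1, G5=1, G6=1, G7=0, G8=1, G9=1, G10=0 → 0; observed 0. Eliminates G10 stuck-at-1, G10 inverted output.
Test 4 (P=1, Q=0, R=0, S=1, T=1): fault-free G1=0, G2=0, G3=1, G4=1, G5=1, G6=1, G7=0, G8=1, G9=0, G10=1 → 1; observed 1. Eliminates G9 inverted output.
Only G9 stuck-at-0 is consistent with every test.

G9 stuck-at-0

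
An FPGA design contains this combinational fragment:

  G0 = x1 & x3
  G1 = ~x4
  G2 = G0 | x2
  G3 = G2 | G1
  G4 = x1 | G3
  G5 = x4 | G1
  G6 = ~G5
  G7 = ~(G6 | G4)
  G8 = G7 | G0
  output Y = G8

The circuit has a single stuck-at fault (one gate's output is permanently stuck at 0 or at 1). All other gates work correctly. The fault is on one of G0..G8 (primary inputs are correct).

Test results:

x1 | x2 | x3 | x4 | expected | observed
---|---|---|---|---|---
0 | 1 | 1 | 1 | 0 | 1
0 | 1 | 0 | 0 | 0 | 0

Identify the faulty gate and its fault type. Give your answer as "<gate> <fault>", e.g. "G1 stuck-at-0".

G2 stuck-at-0

Fault-free values for test 1 (x1=0, x2=1, x3=1, x4=1): G0=0, G1=0, G2=1, G3=1, G4=1, G5=1, G6=0, G7=0, G8=0, giving Y=0. Observed 1.
Test 1: faults giving observed 1 are {G0 stuck-at-1, G2 stuck-at-0, G3 stuck-at-0, G4 stuck-at-0, G7 stuck-at-1, G8 stuck-at-1}.
Test 2 (x1=0, x2=1, x3=0, x4=0): fault-free G0=0, G1=1, G2=1, G3=1, G4=1, G5=1, G6=0, G7=0, G8=0 → 0; observed 0. Eliminates G0 stuck-at-1, G3 stuck-at-0, G4 stuck-at-0, G7 stuck-at-1, G8 stuck-at-1.
Only G2 stuck-at-0 is consistent with every test.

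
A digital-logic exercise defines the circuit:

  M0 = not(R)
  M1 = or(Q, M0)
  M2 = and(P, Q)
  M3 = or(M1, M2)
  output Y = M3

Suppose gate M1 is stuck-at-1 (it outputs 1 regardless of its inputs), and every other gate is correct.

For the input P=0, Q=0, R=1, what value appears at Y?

Propagate with M1 forced: M0=0, M1=1 [stuck-at-1], M2=0, M3=1.
So Y = 1. (Without the fault it would be 0.)

1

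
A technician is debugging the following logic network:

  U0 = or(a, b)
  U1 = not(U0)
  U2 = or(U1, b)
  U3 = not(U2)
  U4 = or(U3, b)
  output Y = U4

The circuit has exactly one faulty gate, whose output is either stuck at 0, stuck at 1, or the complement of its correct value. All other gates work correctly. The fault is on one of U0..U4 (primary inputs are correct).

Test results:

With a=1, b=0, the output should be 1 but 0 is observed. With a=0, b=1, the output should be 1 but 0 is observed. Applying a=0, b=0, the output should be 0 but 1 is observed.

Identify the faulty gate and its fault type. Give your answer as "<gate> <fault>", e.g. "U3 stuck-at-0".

U4 inverted output

Fault-free values for test 1 (a=1, b=0): U0=1, U1=0, U2=0, U3=1, U4=1, giving Y=1. Observed 0.
Test 1: faults giving observed 0 are {U0 stuck-at-0, U0 inverted output, U1 stuck-at-1, U1 inverted output, U2 stuck-at-1, U2 inverted output, U3 stuck-at-0, U3 inverted output, U4 stuck-at-0, U4 inverted output}.
Test 2 (a=0, b=1): fault-free U0=1, U1=0, U2=1, U3=0, U4=1 → 1; observed 0. Eliminates U0 stuck-at-0, U0 inverted output, U1 stuck-at-1, U1 inverted output, U2 stuck-at-1, U2 inverted output, U3 stuck-at-0, U3 inverted output.
Test 3 (a=0, b=0): fault-free U0=0, U1=1, U2=1, U3=0, U4=0 → 0; observed 1. Eliminates U4 stuck-at-0.
Only U4 inverted output is consistent with every test.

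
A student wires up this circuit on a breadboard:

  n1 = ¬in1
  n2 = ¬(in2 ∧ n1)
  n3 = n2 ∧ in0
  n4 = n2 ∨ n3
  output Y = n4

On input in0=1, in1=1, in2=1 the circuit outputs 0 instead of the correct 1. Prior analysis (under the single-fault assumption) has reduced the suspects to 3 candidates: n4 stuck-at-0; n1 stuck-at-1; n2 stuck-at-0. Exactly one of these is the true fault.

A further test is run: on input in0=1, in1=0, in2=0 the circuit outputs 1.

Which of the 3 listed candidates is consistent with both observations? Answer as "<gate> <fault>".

Evaluate each candidate on input in0=1, in1=0, in2=0:
  n4 stuck-at-0: n1=1, n2=1, n3=1, n4=0 [stuck-at-0] → 0 — eliminated
  n1 stuck-at-1: n1=1 [stuck-at-1], n2=1, n3=1, n4=1 → 1 — matches
  n2 stuck-at-0: n1=1, n2=0 [stuck-at-0], n3=0, n4=0 → 0 — eliminated
Only n1 stuck-at-1 reproduces the observed 1.

n1 stuck-at-1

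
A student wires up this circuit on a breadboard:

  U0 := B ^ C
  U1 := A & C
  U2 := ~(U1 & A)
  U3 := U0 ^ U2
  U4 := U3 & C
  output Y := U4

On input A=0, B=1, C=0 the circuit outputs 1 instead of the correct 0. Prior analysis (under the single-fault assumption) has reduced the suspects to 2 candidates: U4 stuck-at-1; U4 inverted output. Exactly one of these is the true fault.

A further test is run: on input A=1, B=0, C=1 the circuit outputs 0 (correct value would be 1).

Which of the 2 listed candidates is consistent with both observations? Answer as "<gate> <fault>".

Evaluate each candidate on input A=1, B=0, C=1:
  U4 stuck-at-1: U0=1, U1=1, U2=0, U3=1, U4=1 [stuck-at-1] → 1 — eliminated
  U4 inverted output: U0=1, U1=1, U2=0, U3=1, U4=0 [inverted output] → 0 — matches
Only U4 inverted output reproduces the observed 0.

U4 inverted output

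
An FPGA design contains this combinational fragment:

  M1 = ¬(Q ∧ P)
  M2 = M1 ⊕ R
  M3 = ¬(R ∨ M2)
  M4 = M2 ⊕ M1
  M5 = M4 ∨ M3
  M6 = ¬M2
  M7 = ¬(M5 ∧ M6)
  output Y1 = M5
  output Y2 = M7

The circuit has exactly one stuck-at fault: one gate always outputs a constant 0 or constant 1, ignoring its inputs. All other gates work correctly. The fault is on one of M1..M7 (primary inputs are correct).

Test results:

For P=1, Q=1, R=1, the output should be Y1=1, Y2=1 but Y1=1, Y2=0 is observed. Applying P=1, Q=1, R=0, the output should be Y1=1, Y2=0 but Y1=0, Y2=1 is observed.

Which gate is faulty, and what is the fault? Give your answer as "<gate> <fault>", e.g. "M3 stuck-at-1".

Fault-free values for test 1 (P=1, Q=1, R=1): M1=0, M2=1, M3=0, M4=1, M5=1, M6=0, M7=1, giving Y1=1, Y2=1. Observed Y1=1, Y2=0.
Test 1: faults giving observed Y1=1, Y2=0 are {M1 stuck-at-1, M6 stuck-at-1, M7 stuck-at-0}.
Test 2 (P=1, Q=1, R=0): fault-free M1=0, M2=0, M3=1, M4=0, M5=1, M6=1, M7=0 → Y1=1, Y2=0; observed Y1=0, Y2=1. Eliminates M6 stuck-at-1, M7 stuck-at-0.
Only M1 stuck-at-1 is consistent with every test.

M1 stuck-at-1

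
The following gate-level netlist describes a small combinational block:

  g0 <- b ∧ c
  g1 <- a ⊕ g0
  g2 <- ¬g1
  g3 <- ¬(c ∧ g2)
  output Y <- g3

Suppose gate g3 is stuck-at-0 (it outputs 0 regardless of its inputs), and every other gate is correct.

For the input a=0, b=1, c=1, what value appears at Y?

Propagate with g3 forced: g0=1, g1=1, g2=0, g3=0 [stuck-at-0].
So Y = 0. (Without the fault it would be 1.)

0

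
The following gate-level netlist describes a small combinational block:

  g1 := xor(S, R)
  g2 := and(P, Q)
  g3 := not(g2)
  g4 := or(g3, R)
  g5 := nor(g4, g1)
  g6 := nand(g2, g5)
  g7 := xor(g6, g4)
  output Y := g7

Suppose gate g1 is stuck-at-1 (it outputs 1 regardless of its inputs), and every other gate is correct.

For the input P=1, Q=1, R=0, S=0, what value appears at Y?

1

Propagate with g1 forced: g1=1 [stuck-at-1], g2=1, g3=0, g4=0, g5=0, g6=1, g7=1.
So Y = 1. (Without the fault it would be 0.)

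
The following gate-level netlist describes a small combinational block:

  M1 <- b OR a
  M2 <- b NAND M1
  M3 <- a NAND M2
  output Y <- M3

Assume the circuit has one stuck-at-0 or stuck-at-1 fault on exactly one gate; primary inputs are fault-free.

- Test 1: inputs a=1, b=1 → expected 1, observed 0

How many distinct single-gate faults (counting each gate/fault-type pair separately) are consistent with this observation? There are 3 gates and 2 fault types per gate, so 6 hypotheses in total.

3

Fault-free: M1=1, M2=0, M3=1 → 1. Observed 0.
  M1 stuck-at-0: output 0 ✓
  M1 stuck-at-1: output 1 ✗
  M2 stuck-at-0: output 1 ✗
  M2 stuck-at-1: output 0 ✓
  M3 stuck-at-0: output 0 ✓
  M3 stuck-at-1: output 1 ✗
Consistent faults: {M1 stuck-at-0, M2 stuck-at-1, M3 stuck-at-0} — 3 in all.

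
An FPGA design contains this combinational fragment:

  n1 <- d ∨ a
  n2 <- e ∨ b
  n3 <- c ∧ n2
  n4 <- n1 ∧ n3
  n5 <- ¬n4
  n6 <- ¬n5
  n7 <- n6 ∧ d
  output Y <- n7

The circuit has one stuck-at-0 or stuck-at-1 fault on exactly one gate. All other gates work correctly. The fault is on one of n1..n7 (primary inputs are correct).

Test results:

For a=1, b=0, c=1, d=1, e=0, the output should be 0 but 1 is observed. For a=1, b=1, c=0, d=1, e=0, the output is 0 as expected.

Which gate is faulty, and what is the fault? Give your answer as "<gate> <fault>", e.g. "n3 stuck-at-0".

n2 stuck-at-1

Fault-free values for test 1 (a=1, b=0, c=1, d=1, e=0): n1=1, n2=0, n3=0, n4=0, n5=1, n6=0, n7=0, giving Y=0. Observed 1.
Test 1: faults giving observed 1 are {n2 stuck-at-1, n3 stuck-at-1, n4 stuck-at-1, n5 stuck-at-0, n6 stuck-at-1, n7 stuck-at-1}.
Test 2 (a=1, b=1, c=0, d=1, e=0): fault-free n1=1, n2=1, n3=0, n4=0, n5=1, n6=0, n7=0 → 0; observed 0. Eliminates n3 stuck-at-1, n4 stuck-at-1, n5 stuck-at-0, n6 stuck-at-1, n7 stuck-at-1.
Only n2 stuck-at-1 is consistent with every test.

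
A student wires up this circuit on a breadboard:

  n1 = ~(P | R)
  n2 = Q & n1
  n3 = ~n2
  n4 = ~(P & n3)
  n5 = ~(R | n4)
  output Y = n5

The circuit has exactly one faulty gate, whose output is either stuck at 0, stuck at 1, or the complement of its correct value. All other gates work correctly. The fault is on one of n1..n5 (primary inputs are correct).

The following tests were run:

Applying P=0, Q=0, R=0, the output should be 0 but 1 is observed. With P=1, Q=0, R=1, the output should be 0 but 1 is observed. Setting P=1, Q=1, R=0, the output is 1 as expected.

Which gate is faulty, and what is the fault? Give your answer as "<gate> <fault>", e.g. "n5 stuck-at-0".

Fault-free values for test 1 (P=0, Q=0, R=0): n1=1, n2=0, n3=1, n4=1, n5=0, giving Y=0. Observed 1.
Test 1: faults giving observed 1 are {n4 stuck-at-0, n4 inverted output, n5 stuck-at-1, n5 inverted output}.
Test 2 (P=1, Q=0, R=1): fault-free n1=0, n2=0, n3=1, n4=0, n5=0 → 0; observed 1. Eliminates n4 stuck-at-0, n4 inverted output.
Test 3 (P=1, Q=1, R=0): fault-free n1=0, n2=0, n3=1, n4=0, n5=1 → 1; observed 1. Eliminates n5 inverted output.
Only n5 stuck-at-1 is consistent with every test.

n5 stuck-at-1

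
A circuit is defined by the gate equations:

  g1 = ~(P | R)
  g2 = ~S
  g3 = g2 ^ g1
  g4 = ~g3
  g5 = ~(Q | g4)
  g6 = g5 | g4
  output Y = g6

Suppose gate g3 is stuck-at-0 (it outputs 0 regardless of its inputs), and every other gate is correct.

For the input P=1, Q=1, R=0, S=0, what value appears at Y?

Propagate with g3 forced: g1=0, g2=1, g3=0 [stuck-at-0], g4=1, g5=0, g6=1.
So Y = 1. (Without the fault it would be 0.)

1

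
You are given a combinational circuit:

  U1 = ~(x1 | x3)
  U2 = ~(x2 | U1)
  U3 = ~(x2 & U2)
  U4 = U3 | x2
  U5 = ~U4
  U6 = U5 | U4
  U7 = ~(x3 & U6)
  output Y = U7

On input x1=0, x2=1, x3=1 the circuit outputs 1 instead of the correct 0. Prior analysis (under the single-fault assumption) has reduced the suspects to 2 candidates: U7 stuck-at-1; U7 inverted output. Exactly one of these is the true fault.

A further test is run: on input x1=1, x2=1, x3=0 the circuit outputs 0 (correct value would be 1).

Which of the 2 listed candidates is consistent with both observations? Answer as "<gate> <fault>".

U7 inverted output

Evaluate each candidate on input x1=1, x2=1, x3=0:
  U7 stuck-at-1: U1=0, U2=0, U3=1, U4=1, U5=0, U6=1, U7=1 [stuck-at-1] → 1 — eliminated
  U7 inverted output: U1=0, U2=0, U3=1, U4=1, U5=0, U6=1, U7=0 [inverted output] → 0 — matches
Only U7 inverted output reproduces the observed 0.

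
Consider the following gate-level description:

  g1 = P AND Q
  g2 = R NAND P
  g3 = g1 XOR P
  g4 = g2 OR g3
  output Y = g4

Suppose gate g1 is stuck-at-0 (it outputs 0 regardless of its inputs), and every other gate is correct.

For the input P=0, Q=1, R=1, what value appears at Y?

Propagate with g1 forced: g1=0 [stuck-at-0], g2=1, g3=0, g4=1.
So Y = 1. (Same as the fault-free value — the fault is masked on this input.)

1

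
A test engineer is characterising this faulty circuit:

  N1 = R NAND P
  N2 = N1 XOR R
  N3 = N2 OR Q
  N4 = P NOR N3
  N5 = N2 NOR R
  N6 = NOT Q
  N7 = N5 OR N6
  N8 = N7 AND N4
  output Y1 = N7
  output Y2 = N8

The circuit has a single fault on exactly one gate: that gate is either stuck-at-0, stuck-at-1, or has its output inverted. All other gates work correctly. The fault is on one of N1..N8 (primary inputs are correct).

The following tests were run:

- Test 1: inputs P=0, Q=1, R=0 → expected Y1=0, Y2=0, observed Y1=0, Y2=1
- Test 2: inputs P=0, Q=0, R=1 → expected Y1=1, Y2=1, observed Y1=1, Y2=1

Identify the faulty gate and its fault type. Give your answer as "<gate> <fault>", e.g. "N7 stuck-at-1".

N8 stuck-at-1

Fault-free values for test 1 (P=0, Q=1, R=0): N1=1, N2=1, N3=1, N4=0, N5=0, N6=0, N7=0, N8=0, giving Y1=0, Y2=0. Observed Y1=0, Y2=1.
Test 1: faults giving observed Y1=0, Y2=1 are {N8 stuck-at-1, N8 inverted output}.
Test 2 (P=0, Q=0, R=1): fault-free N1=1, N2=0, N3=0, N4=1, N5=0, N6=1, N7=1, N8=1 → Y1=1, Y2=1; observed Y1=1, Y2=1. Eliminates N8 inverted output.
Only N8 stuck-at-1 is consistent with every test.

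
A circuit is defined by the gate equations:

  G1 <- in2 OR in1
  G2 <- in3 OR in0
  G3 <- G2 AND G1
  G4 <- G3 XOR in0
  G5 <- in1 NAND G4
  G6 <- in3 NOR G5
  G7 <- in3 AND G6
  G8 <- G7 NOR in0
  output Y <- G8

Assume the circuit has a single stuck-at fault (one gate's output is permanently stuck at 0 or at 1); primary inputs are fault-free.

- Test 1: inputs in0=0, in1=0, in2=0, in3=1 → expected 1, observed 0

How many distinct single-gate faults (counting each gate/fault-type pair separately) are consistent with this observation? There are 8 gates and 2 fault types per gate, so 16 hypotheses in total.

Fault-free: G1=0, G2=1, G3=0, G4=0, G5=1, G6=0, G7=0, G8=1 → 1. Observed 0.
  G1: none of the 2 fault types match ✗
  G2: none of the 2 fault types match ✗
  G3: none of the 2 fault types match ✗
  G4: none of the 2 fault types match ✗
  G5: none of the 2 fault types match ✗
  G6: stuck-at-1 ✓; others ✗
  G7: stuck-at-1 ✓; others ✗
  G8: stuck-at-0 ✓; others ✗
Consistent faults: {G6 stuck-at-1, G7 stuck-at-1, G8 stuck-at-0} — 3 in all.

3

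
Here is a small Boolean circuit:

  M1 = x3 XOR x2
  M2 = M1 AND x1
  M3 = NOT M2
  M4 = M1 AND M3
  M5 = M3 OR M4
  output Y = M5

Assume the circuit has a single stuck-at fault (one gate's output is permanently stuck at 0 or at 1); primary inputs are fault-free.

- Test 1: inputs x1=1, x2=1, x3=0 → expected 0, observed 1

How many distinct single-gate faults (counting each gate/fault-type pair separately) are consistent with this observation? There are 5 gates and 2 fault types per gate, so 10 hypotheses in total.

5

Fault-free: M1=1, M2=1, M3=0, M4=0, M5=0 → 0. Observed 1.
  M1 stuck-at-0: output 1 ✓
  M1 stuck-at-1: output 0 ✗
  M2 stuck-at-0: output 1 ✓
  M2 stuck-at-1: output 0 ✗
  M3 stuck-at-0: output 0 ✗
  M3 stuck-at-1: output 1 ✓
  M4 stuck-at-0: output 0 ✗
  M4 stuck-at-1: output 1 ✓
  M5 stuck-at-0: output 0 ✗
  M5 stuck-at-1: output 1 ✓
Consistent faults: {M1 stuck-at-0, M2 stuck-at-0, M3 stuck-at-1, M4 stuck-at-1, M5 stuck-at-1} — 5 in all.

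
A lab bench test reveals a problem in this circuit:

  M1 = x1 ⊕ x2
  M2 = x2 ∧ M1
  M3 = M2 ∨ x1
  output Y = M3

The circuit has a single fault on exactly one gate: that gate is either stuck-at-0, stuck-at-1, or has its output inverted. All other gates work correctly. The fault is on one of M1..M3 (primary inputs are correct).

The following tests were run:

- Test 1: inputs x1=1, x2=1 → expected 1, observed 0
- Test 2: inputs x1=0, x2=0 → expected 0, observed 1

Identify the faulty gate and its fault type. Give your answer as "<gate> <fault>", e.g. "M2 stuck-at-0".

M3 inverted output

Fault-free values for test 1 (x1=1, x2=1): M1=0, M2=0, M3=1, giving Y=1. Observed 0.
Test 1: faults giving observed 0 are {M3 stuck-at-0, M3 inverted output}.
Test 2 (x1=0, x2=0): fault-free M1=0, M2=0, M3=0 → 0; observed 1. Eliminates M3 stuck-at-0.
Only M3 inverted output is consistent with every test.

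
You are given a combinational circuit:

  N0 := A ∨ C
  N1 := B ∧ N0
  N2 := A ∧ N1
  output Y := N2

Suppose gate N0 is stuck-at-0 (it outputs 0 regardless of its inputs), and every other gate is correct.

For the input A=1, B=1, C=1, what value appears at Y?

Propagate with N0 forced: N0=0 [stuck-at-0], N1=0, N2=0.
So Y = 0. (Without the fault it would be 1.)

0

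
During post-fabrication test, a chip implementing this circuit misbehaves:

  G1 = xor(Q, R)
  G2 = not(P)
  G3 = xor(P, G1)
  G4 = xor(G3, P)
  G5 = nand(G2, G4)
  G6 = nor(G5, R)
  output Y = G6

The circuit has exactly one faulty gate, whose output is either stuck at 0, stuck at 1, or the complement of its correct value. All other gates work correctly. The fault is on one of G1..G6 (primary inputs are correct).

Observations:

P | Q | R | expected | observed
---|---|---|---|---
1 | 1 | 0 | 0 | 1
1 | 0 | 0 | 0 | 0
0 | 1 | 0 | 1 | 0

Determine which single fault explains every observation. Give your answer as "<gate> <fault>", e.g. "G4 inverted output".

Fault-free values for test 1 (P=1, Q=1, R=0): G1=1, G2=0, G3=0, G4=1, G5=1, G6=0, giving Y=0. Observed 1.
Test 1: faults giving observed 1 are {G2 stuck-at-1, G2 inverted output, G5 stuck-at-0, G5 inverted output, G6 stuck-at-1, G6 inverted output}.
Test 2 (P=1, Q=0, R=0): fault-free G1=0, G2=0, G3=1, G4=0, G5=1, G6=0 → 0; observed 0. Eliminates G5 stuck-at-0, G5 inverted output, G6 stuck-at-1, G6 inverted output.
Test 3 (P=0, Q=1, R=0): fault-free G1=1, G2=1, G3=1, G4=1, G5=0, G6=1 → 1; observed 0. Eliminates G2 stuck-at-1.
Only G2 inverted output is consistent with every test.

G2 inverted output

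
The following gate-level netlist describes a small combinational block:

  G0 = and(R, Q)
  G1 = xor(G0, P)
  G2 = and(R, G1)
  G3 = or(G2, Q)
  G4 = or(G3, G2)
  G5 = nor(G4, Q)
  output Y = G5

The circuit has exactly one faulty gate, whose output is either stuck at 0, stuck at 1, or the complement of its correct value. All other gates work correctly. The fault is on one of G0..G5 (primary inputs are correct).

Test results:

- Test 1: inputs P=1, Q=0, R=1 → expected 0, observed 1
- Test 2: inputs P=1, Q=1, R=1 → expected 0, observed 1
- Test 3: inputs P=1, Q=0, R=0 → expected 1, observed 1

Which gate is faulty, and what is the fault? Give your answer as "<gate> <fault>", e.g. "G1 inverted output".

G5 stuck-at-1

Fault-free values for test 1 (P=1, Q=0, R=1): G0=0, G1=1, G2=1, G3=1, G4=1, G5=0, giving Y=0. Observed 1.
Test 1: faults giving observed 1 are {G0 stuck-at-1, G0 inverted output, G1 stuck-at-0, G1 inverted output, G2 stuck-at-0, G2 inverted output, G4 stuck-at-0, G4 inverted output, G5 stuck-at-1, G5 inverted output}.
Test 2 (P=1, Q=1, R=1): fault-free G0=1, G1=0, G2=0, G3=1, G4=1, G5=0 → 0; observed 1. Eliminates G0 stuck-at-1, G0 inverted output, G1 stuck-at-0, G1 inverted output, G2 stuck-at-0, G2 inverted output, G4 stuck-at-0, G4 inverted output.
Test 3 (P=1, Q=0, R=0): fault-free G0=0, G1=1, G2=0, G3=0, G4=0, G5=1 → 1; observed 1. Eliminates G5 inverted output.
Only G5 stuck-at-1 is consistent with every test.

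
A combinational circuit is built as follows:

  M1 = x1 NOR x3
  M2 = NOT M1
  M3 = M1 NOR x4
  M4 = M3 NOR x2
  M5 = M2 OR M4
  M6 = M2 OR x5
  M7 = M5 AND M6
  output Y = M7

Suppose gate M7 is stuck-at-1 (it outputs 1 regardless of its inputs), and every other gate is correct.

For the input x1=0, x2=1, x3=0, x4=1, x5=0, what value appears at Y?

1

Propagate with M7 forced: M1=1, M2=0, M3=0, M4=0, M5=0, M6=0, M7=1 [stuck-at-1].
So Y = 1. (Without the fault it would be 0.)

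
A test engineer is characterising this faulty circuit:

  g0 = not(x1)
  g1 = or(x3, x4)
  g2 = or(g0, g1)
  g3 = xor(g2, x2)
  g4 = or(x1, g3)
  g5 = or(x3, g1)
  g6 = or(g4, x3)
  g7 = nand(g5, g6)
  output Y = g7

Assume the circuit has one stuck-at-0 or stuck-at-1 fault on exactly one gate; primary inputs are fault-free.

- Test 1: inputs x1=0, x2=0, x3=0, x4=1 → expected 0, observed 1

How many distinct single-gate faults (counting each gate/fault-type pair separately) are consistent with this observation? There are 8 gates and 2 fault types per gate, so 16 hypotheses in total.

7

Fault-free: g0=1, g1=1, g2=1, g3=1, g4=1, g5=1, g6=1, g7=0 → 0. Observed 1.
  g0: none of the 2 fault types match ✗
  g1: stuck-at-0 ✓; others ✗
  g2: stuck-at-0 ✓; others ✗
  g3: stuck-at-0 ✓; others ✗
  g4: stuck-at-0 ✓; others ✗
  g5: stuck-at-0 ✓; others ✗
  g6: stuck-at-0 ✓; others ✗
  g7: stuck-at-1 ✓; others ✗
Consistent faults: {g1 stuck-at-0, g2 stuck-at-0, g3 stuck-at-0, g4 stuck-at-0, g5 stuck-at-0, g6 stuck-at-0, g7 stuck-at-1} — 7 in all.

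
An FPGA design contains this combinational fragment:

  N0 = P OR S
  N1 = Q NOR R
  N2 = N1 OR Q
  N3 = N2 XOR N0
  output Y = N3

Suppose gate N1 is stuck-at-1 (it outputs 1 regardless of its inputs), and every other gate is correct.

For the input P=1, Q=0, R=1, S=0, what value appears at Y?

Propagate with N1 forced: N0=1, N1=1 [stuck-at-1], N2=1, N3=0.
So Y = 0. (Without the fault it would be 1.)

0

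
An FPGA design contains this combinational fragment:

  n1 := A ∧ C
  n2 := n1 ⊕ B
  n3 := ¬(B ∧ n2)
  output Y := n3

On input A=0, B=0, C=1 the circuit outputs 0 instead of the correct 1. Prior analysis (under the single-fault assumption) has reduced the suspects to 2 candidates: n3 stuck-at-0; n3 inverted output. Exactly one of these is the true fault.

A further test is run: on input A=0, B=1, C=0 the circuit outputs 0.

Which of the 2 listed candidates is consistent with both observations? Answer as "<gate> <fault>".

Evaluate each candidate on input A=0, B=1, C=0:
  n3 stuck-at-0: n1=0, n2=1, n3=0 [stuck-at-0] → 0 — matches
  n3 inverted output: n1=0, n2=1, n3=1 [inverted output] → 1 — eliminated
Only n3 stuck-at-0 reproduces the observed 0.

n3 stuck-at-0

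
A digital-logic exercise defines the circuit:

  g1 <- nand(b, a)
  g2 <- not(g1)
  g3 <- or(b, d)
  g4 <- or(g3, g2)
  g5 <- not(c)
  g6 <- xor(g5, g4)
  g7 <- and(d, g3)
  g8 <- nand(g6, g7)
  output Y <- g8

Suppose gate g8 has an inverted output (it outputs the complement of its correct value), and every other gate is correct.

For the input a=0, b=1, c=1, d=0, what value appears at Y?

0

Propagate with g8 forced: g1=1, g2=0, g3=1, g4=1, g5=0, g6=1, g7=0, g8=0 [inverted output].
So Y = 0. (Without the fault it would be 1.)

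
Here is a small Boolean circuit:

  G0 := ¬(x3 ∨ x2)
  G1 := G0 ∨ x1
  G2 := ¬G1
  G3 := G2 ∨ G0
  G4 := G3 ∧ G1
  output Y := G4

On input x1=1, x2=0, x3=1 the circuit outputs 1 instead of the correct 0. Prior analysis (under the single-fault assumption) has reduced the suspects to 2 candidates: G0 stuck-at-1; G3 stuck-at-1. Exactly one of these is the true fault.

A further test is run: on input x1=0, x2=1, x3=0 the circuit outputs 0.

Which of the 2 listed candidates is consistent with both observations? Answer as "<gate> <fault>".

Evaluate each candidate on input x1=0, x2=1, x3=0:
  G0 stuck-at-1: G0=1 [stuck-at-1], G1=1, G2=0, G3=1, G4=1 → 1 — eliminated
  G3 stuck-at-1: G0=0, G1=0, G2=1, G3=1 [stuck-at-1], G4=0 → 0 — matches
Only G3 stuck-at-1 reproduces the observed 0.

G3 stuck-at-1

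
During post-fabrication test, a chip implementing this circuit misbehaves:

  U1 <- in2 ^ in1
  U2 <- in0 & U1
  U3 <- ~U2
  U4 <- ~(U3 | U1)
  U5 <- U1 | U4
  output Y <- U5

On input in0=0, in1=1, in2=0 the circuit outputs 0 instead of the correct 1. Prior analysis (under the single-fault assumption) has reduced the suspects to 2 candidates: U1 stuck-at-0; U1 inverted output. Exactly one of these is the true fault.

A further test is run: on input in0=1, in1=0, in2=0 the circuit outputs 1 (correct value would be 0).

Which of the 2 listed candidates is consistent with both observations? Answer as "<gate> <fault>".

Evaluate each candidate on input in0=1, in1=0, in2=0:
  U1 stuck-at-0: U1=0 [stuck-at-0], U2=0, U3=1, U4=0, U5=0 → 0 — eliminated
  U1 inverted output: U1=1 [inverted output], U2=1, U3=0, U4=0, U5=1 → 1 — matches
Only U1 inverted output reproduces the observed 1.

U1 inverted output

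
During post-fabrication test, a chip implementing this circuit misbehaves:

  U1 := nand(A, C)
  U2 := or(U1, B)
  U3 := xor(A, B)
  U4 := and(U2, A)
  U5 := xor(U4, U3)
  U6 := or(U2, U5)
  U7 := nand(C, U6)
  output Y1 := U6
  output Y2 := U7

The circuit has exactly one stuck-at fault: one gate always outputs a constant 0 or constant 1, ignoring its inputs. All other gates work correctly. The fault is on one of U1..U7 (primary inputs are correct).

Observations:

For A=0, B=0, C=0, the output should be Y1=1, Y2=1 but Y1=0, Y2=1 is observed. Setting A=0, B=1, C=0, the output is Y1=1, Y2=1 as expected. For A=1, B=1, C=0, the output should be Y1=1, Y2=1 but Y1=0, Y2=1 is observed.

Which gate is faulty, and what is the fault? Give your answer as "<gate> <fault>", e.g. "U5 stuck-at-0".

U2 stuck-at-0

Fault-free values for test 1 (A=0, B=0, C=0): U1=1, U2=1, U3=0, U4=0, U5=0, U6=1, U7=1, giving Y1=1, Y2=1. Observed Y1=0, Y2=1.
Test 1: faults giving observed Y1=0, Y2=1 are {U1 stuck-at-0, U2 stuck-at-0, U6 stuck-at-0}.
Test 2 (A=0, B=1, C=0): fault-free U1=1, U2=1, U3=1, U4=0, U5=1, U6=1, U7=1 → Y1=1, Y2=1; observed Y1=1, Y2=1. Eliminates U6 stuck-at-0.
Test 3 (A=1, B=1, C=0): fault-free U1=1, U2=1, U3=0, U4=1, U5=1, U6=1, U7=1 → Y1=1, Y2=1; observed Y1=0, Y2=1. Eliminates U1 stuck-at-0.
Only U2 stuck-at-0 is consistent with every test.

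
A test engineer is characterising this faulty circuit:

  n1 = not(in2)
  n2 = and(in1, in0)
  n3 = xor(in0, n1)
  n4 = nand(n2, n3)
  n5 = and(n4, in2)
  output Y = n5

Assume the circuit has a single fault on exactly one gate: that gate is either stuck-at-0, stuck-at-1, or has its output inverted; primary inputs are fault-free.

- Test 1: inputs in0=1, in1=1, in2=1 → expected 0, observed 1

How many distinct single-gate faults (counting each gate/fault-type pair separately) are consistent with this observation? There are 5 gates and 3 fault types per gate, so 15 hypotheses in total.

Fault-free: n1=0, n2=1, n3=1, n4=0, n5=0 → 0. Observed 1.
  n1: stuck-at-1, inverted output ✓; others ✗
  n2: stuck-at-0, inverted output ✓; others ✗
  n3: stuck-at-0, inverted output ✓; others ✗
  n4: stuck-at-1, inverted output ✓; others ✗
  n5: stuck-at-1, inverted output ✓; others ✗
Consistent faults: {n1 stuck-at-1, n1 inverted output, n2 stuck-at-0, n2 inverted output, n3 stuck-at-0, n3 inverted output, n4 stuck-at-1, n4 inverted output, n5 stuck-at-1, n5 inverted output} — 10 in all.

10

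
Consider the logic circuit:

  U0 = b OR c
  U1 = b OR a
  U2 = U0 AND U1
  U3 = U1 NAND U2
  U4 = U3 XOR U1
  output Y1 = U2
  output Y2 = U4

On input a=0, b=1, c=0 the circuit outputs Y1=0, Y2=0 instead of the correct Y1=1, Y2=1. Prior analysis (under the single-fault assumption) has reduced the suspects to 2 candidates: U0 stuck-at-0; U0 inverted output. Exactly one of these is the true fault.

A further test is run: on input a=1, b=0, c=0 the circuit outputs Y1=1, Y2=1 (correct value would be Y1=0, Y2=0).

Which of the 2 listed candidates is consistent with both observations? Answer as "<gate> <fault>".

U0 inverted output

Evaluate each candidate on input a=1, b=0, c=0:
  U0 stuck-at-0: U0=0 [stuck-at-0], U1=1, U2=0, U3=1, U4=0 → Y1=0, Y2=0 — eliminated
  U0 inverted output: U0=1 [inverted output], U1=1, U2=1, U3=0, U4=1 → Y1=1, Y2=1 — matches
Only U0 inverted output reproduces the observed Y1=1, Y2=1.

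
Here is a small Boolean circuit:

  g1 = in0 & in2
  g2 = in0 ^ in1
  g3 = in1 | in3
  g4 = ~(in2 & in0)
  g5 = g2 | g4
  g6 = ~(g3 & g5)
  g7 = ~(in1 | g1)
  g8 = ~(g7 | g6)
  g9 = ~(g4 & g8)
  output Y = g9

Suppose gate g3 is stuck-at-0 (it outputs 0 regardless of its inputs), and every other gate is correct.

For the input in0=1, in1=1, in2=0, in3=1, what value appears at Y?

1

Propagate with g3 forced: g1=0, g2=0, g3=0 [stuck-at-0], g4=1, g5=1, g6=1, g7=0, g8=0, g9=1.
So Y = 1. (Without the fault it would be 0.)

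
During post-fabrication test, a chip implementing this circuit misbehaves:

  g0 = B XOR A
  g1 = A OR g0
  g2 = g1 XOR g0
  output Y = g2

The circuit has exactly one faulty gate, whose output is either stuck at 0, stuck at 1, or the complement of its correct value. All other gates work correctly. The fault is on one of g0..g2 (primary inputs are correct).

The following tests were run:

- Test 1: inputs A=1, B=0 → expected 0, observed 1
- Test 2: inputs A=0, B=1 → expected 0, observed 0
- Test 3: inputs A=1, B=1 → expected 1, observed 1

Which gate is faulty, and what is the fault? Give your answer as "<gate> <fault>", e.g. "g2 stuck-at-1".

Fault-free values for test 1 (A=1, B=0): g0=1, g1=1, g2=0, giving Y=0. Observed 1.
Test 1: faults giving observed 1 are {g0 stuck-at-0, g0 inverted output, g1 stuck-at-0, g1 inverted output, g2 stuck-at-1, g2 inverted output}.
Test 2 (A=0, B=1): fault-free g0=1, g1=1, g2=0 → 0; observed 0. Eliminates g1 stuck-at-0, g1 inverted output, g2 stuck-at-1, g2 inverted output.
Test 3 (A=1, B=1): fault-free g0=0, g1=1, g2=1 → 1; observed 1. Eliminates g0 inverted output.
Only g0 stuck-at-0 is consistent with every test.

g0 stuck-at-0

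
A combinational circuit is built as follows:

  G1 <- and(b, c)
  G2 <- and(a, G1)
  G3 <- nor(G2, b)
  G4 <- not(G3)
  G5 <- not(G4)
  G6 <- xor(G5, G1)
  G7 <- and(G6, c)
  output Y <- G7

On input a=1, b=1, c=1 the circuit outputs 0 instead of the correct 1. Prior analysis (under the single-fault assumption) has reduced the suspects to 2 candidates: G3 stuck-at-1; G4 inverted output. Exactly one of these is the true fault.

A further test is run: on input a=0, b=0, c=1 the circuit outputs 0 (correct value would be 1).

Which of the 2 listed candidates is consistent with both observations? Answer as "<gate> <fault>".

G4 inverted output

Evaluate each candidate on input a=0, b=0, c=1:
  G3 stuck-at-1: G1=0, G2=0, G3=1 [stuck-at-1], G4=0, G5=1, G6=1, G7=1 → 1 — eliminated
  G4 inverted output: G1=0, G2=0, G3=1, G4=1 [inverted output], G5=0, G6=0, G7=0 → 0 — matches
Only G4 inverted output reproduces the observed 0.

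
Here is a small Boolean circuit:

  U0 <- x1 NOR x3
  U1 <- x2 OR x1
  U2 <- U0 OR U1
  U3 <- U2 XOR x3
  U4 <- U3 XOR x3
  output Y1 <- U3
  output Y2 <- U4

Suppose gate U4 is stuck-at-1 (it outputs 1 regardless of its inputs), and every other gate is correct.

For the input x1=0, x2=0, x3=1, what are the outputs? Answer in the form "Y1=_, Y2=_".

Y1=1, Y2=1

Propagate with U4 forced: U0=0, U1=0, U2=0, U3=1, U4=1 [stuck-at-1].
So the outputs are Y1=1, Y2=1. (Without the fault they would be Y1=1, Y2=0.)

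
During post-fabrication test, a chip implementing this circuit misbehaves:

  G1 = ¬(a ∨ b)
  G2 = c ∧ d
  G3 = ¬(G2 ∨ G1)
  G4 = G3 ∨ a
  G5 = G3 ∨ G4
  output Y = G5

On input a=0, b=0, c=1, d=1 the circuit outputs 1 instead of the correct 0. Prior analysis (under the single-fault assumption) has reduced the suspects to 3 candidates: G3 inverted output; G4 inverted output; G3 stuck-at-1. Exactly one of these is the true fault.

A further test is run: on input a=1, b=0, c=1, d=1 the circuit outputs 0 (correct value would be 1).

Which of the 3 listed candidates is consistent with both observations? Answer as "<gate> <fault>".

Evaluate each candidate on input a=1, b=0, c=1, d=1:
  G3 inverted output: G1=0, G2=1, G3=1 [inverted output], G4=1, G5=1 → 1 — eliminated
  G4 inverted output: G1=0, G2=1, G3=0, G4=0 [inverted output], G5=0 → 0 — matches
  G3 stuck-at-1: G1=0, G2=1, G3=1 [stuck-at-1], G4=1, G5=1 → 1 — eliminated
Only G4 inverted output reproduces the observed 0.

G4 inverted output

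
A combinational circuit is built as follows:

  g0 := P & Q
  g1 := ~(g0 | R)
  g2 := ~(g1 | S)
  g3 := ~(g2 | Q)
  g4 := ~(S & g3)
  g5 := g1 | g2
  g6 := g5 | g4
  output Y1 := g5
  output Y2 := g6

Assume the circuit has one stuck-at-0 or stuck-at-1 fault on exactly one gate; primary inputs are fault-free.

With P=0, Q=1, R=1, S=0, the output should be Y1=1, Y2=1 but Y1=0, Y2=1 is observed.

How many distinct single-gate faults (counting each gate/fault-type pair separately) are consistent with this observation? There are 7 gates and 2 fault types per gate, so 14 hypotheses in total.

Fault-free: g0=0, g1=0, g2=1, g3=0, g4=1, g5=1, g6=1 → Y1=1, Y2=1. Observed Y1=0, Y2=1.
  g0 stuck-at-0: output Y1=1, Y2=1 ✗
  g0 stuck-at-1: output Y1=1, Y2=1 ✗
  g1 stuck-at-0: output Y1=1, Y2=1 ✗
  g1 stuck-at-1: output Y1=1, Y2=1 ✗
  g2 stuck-at-0: output Y1=0, Y2=1 ✓
  g2 stuck-at-1: output Y1=1, Y2=1 ✗
  g3 stuck-at-0: output Y1=1, Y2=1 ✗
  g3 stuck-at-1: output Y1=1, Y2=1 ✗
  g4 stuck-at-0: output Y1=1, Y2=1 ✗
  g4 stuck-at-1: output Y1=1, Y2=1 ✗
  g5 stuck-at-0: output Y1=0, Y2=1 ✓
  g5 stuck-at-1: output Y1=1, Y2=1 ✗
  g6 stuck-at-0: output Y1=1, Y2=0 ✗
  g6 stuck-at-1: output Y1=1, Y2=1 ✗
Consistent faults: {g2 stuck-at-0, g5 stuck-at-0} — 2 in all.

2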